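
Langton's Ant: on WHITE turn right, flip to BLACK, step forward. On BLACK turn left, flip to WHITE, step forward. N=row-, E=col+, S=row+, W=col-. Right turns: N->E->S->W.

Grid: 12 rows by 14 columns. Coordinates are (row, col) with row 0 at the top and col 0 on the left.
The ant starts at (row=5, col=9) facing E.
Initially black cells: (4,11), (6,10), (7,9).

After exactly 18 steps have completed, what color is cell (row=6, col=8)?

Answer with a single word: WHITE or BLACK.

Step 1: on WHITE (5,9): turn R to S, flip to black, move to (6,9). |black|=4
Step 2: on WHITE (6,9): turn R to W, flip to black, move to (6,8). |black|=5
Step 3: on WHITE (6,8): turn R to N, flip to black, move to (5,8). |black|=6
Step 4: on WHITE (5,8): turn R to E, flip to black, move to (5,9). |black|=7
Step 5: on BLACK (5,9): turn L to N, flip to white, move to (4,9). |black|=6
Step 6: on WHITE (4,9): turn R to E, flip to black, move to (4,10). |black|=7
Step 7: on WHITE (4,10): turn R to S, flip to black, move to (5,10). |black|=8
Step 8: on WHITE (5,10): turn R to W, flip to black, move to (5,9). |black|=9
Step 9: on WHITE (5,9): turn R to N, flip to black, move to (4,9). |black|=10
Step 10: on BLACK (4,9): turn L to W, flip to white, move to (4,8). |black|=9
Step 11: on WHITE (4,8): turn R to N, flip to black, move to (3,8). |black|=10
Step 12: on WHITE (3,8): turn R to E, flip to black, move to (3,9). |black|=11
Step 13: on WHITE (3,9): turn R to S, flip to black, move to (4,9). |black|=12
Step 14: on WHITE (4,9): turn R to W, flip to black, move to (4,8). |black|=13
Step 15: on BLACK (4,8): turn L to S, flip to white, move to (5,8). |black|=12
Step 16: on BLACK (5,8): turn L to E, flip to white, move to (5,9). |black|=11
Step 17: on BLACK (5,9): turn L to N, flip to white, move to (4,9). |black|=10
Step 18: on BLACK (4,9): turn L to W, flip to white, move to (4,8). |black|=9

Answer: BLACK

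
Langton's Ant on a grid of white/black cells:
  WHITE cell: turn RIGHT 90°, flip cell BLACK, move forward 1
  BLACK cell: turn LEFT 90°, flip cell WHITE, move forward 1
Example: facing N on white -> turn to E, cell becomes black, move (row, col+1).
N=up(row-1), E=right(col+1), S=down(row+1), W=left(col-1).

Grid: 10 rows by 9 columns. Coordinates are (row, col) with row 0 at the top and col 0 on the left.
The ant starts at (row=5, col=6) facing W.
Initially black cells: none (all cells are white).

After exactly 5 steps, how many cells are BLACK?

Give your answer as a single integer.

Step 1: on WHITE (5,6): turn R to N, flip to black, move to (4,6). |black|=1
Step 2: on WHITE (4,6): turn R to E, flip to black, move to (4,7). |black|=2
Step 3: on WHITE (4,7): turn R to S, flip to black, move to (5,7). |black|=3
Step 4: on WHITE (5,7): turn R to W, flip to black, move to (5,6). |black|=4
Step 5: on BLACK (5,6): turn L to S, flip to white, move to (6,6). |black|=3

Answer: 3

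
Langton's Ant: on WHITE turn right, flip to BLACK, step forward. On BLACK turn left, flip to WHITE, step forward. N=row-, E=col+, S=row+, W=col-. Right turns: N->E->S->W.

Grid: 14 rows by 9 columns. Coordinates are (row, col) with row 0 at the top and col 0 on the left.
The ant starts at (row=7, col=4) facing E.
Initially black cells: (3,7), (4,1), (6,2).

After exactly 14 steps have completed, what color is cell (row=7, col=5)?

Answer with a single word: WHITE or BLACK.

Answer: BLACK

Derivation:
Step 1: on WHITE (7,4): turn R to S, flip to black, move to (8,4). |black|=4
Step 2: on WHITE (8,4): turn R to W, flip to black, move to (8,3). |black|=5
Step 3: on WHITE (8,3): turn R to N, flip to black, move to (7,3). |black|=6
Step 4: on WHITE (7,3): turn R to E, flip to black, move to (7,4). |black|=7
Step 5: on BLACK (7,4): turn L to N, flip to white, move to (6,4). |black|=6
Step 6: on WHITE (6,4): turn R to E, flip to black, move to (6,5). |black|=7
Step 7: on WHITE (6,5): turn R to S, flip to black, move to (7,5). |black|=8
Step 8: on WHITE (7,5): turn R to W, flip to black, move to (7,4). |black|=9
Step 9: on WHITE (7,4): turn R to N, flip to black, move to (6,4). |black|=10
Step 10: on BLACK (6,4): turn L to W, flip to white, move to (6,3). |black|=9
Step 11: on WHITE (6,3): turn R to N, flip to black, move to (5,3). |black|=10
Step 12: on WHITE (5,3): turn R to E, flip to black, move to (5,4). |black|=11
Step 13: on WHITE (5,4): turn R to S, flip to black, move to (6,4). |black|=12
Step 14: on WHITE (6,4): turn R to W, flip to black, move to (6,3). |black|=13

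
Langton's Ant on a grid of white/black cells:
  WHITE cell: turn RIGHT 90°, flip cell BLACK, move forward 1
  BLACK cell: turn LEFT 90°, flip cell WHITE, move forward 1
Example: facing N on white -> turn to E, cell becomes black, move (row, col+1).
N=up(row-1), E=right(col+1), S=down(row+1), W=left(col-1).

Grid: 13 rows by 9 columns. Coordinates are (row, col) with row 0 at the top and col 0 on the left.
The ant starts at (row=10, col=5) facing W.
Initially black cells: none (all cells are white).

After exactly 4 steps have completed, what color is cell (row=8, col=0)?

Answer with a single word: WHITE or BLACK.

Step 1: on WHITE (10,5): turn R to N, flip to black, move to (9,5). |black|=1
Step 2: on WHITE (9,5): turn R to E, flip to black, move to (9,6). |black|=2
Step 3: on WHITE (9,6): turn R to S, flip to black, move to (10,6). |black|=3
Step 4: on WHITE (10,6): turn R to W, flip to black, move to (10,5). |black|=4

Answer: WHITE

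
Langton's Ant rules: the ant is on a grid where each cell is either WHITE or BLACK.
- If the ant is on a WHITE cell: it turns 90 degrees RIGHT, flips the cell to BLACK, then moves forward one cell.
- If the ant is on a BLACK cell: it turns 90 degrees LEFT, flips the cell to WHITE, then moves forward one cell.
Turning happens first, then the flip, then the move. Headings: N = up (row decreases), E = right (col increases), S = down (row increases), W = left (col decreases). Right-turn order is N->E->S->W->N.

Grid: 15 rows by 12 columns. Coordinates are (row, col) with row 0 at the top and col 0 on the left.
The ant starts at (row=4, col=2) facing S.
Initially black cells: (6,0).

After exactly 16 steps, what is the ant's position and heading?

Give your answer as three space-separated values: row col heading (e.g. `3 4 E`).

Answer: 4 2 S

Derivation:
Step 1: on WHITE (4,2): turn R to W, flip to black, move to (4,1). |black|=2
Step 2: on WHITE (4,1): turn R to N, flip to black, move to (3,1). |black|=3
Step 3: on WHITE (3,1): turn R to E, flip to black, move to (3,2). |black|=4
Step 4: on WHITE (3,2): turn R to S, flip to black, move to (4,2). |black|=5
Step 5: on BLACK (4,2): turn L to E, flip to white, move to (4,3). |black|=4
Step 6: on WHITE (4,3): turn R to S, flip to black, move to (5,3). |black|=5
Step 7: on WHITE (5,3): turn R to W, flip to black, move to (5,2). |black|=6
Step 8: on WHITE (5,2): turn R to N, flip to black, move to (4,2). |black|=7
Step 9: on WHITE (4,2): turn R to E, flip to black, move to (4,3). |black|=8
Step 10: on BLACK (4,3): turn L to N, flip to white, move to (3,3). |black|=7
Step 11: on WHITE (3,3): turn R to E, flip to black, move to (3,4). |black|=8
Step 12: on WHITE (3,4): turn R to S, flip to black, move to (4,4). |black|=9
Step 13: on WHITE (4,4): turn R to W, flip to black, move to (4,3). |black|=10
Step 14: on WHITE (4,3): turn R to N, flip to black, move to (3,3). |black|=11
Step 15: on BLACK (3,3): turn L to W, flip to white, move to (3,2). |black|=10
Step 16: on BLACK (3,2): turn L to S, flip to white, move to (4,2). |black|=9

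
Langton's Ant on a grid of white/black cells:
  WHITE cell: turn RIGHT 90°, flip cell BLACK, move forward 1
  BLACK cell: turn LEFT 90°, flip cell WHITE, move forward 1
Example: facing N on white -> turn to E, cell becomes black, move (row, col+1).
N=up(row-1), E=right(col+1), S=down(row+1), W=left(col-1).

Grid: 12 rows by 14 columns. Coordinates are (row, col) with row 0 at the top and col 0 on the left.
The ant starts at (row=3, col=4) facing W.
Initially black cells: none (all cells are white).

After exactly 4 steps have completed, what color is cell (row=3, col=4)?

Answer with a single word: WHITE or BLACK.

Answer: BLACK

Derivation:
Step 1: on WHITE (3,4): turn R to N, flip to black, move to (2,4). |black|=1
Step 2: on WHITE (2,4): turn R to E, flip to black, move to (2,5). |black|=2
Step 3: on WHITE (2,5): turn R to S, flip to black, move to (3,5). |black|=3
Step 4: on WHITE (3,5): turn R to W, flip to black, move to (3,4). |black|=4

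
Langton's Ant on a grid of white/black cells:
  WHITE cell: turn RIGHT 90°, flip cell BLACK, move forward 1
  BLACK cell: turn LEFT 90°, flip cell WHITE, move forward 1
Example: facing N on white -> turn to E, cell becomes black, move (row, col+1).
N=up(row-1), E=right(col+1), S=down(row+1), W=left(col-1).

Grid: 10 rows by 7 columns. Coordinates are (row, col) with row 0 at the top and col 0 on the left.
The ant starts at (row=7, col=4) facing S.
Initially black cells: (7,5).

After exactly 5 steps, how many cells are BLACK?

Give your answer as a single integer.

Answer: 4

Derivation:
Step 1: on WHITE (7,4): turn R to W, flip to black, move to (7,3). |black|=2
Step 2: on WHITE (7,3): turn R to N, flip to black, move to (6,3). |black|=3
Step 3: on WHITE (6,3): turn R to E, flip to black, move to (6,4). |black|=4
Step 4: on WHITE (6,4): turn R to S, flip to black, move to (7,4). |black|=5
Step 5: on BLACK (7,4): turn L to E, flip to white, move to (7,5). |black|=4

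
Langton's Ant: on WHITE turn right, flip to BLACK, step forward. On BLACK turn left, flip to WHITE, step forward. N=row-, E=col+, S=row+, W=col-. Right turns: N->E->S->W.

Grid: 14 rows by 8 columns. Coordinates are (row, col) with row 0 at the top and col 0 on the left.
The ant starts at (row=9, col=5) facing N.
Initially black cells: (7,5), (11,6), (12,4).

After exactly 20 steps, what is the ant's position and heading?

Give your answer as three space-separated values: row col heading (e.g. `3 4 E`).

Step 1: on WHITE (9,5): turn R to E, flip to black, move to (9,6). |black|=4
Step 2: on WHITE (9,6): turn R to S, flip to black, move to (10,6). |black|=5
Step 3: on WHITE (10,6): turn R to W, flip to black, move to (10,5). |black|=6
Step 4: on WHITE (10,5): turn R to N, flip to black, move to (9,5). |black|=7
Step 5: on BLACK (9,5): turn L to W, flip to white, move to (9,4). |black|=6
Step 6: on WHITE (9,4): turn R to N, flip to black, move to (8,4). |black|=7
Step 7: on WHITE (8,4): turn R to E, flip to black, move to (8,5). |black|=8
Step 8: on WHITE (8,5): turn R to S, flip to black, move to (9,5). |black|=9
Step 9: on WHITE (9,5): turn R to W, flip to black, move to (9,4). |black|=10
Step 10: on BLACK (9,4): turn L to S, flip to white, move to (10,4). |black|=9
Step 11: on WHITE (10,4): turn R to W, flip to black, move to (10,3). |black|=10
Step 12: on WHITE (10,3): turn R to N, flip to black, move to (9,3). |black|=11
Step 13: on WHITE (9,3): turn R to E, flip to black, move to (9,4). |black|=12
Step 14: on WHITE (9,4): turn R to S, flip to black, move to (10,4). |black|=13
Step 15: on BLACK (10,4): turn L to E, flip to white, move to (10,5). |black|=12
Step 16: on BLACK (10,5): turn L to N, flip to white, move to (9,5). |black|=11
Step 17: on BLACK (9,5): turn L to W, flip to white, move to (9,4). |black|=10
Step 18: on BLACK (9,4): turn L to S, flip to white, move to (10,4). |black|=9
Step 19: on WHITE (10,4): turn R to W, flip to black, move to (10,3). |black|=10
Step 20: on BLACK (10,3): turn L to S, flip to white, move to (11,3). |black|=9

Answer: 11 3 S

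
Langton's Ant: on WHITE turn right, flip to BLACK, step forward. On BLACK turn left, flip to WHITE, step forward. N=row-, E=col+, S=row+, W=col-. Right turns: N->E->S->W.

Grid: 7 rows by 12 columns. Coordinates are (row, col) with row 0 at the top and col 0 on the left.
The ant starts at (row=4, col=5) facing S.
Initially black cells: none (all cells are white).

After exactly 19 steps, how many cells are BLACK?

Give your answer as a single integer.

Answer: 7

Derivation:
Step 1: on WHITE (4,5): turn R to W, flip to black, move to (4,4). |black|=1
Step 2: on WHITE (4,4): turn R to N, flip to black, move to (3,4). |black|=2
Step 3: on WHITE (3,4): turn R to E, flip to black, move to (3,5). |black|=3
Step 4: on WHITE (3,5): turn R to S, flip to black, move to (4,5). |black|=4
Step 5: on BLACK (4,5): turn L to E, flip to white, move to (4,6). |black|=3
Step 6: on WHITE (4,6): turn R to S, flip to black, move to (5,6). |black|=4
Step 7: on WHITE (5,6): turn R to W, flip to black, move to (5,5). |black|=5
Step 8: on WHITE (5,5): turn R to N, flip to black, move to (4,5). |black|=6
Step 9: on WHITE (4,5): turn R to E, flip to black, move to (4,6). |black|=7
Step 10: on BLACK (4,6): turn L to N, flip to white, move to (3,6). |black|=6
Step 11: on WHITE (3,6): turn R to E, flip to black, move to (3,7). |black|=7
Step 12: on WHITE (3,7): turn R to S, flip to black, move to (4,7). |black|=8
Step 13: on WHITE (4,7): turn R to W, flip to black, move to (4,6). |black|=9
Step 14: on WHITE (4,6): turn R to N, flip to black, move to (3,6). |black|=10
Step 15: on BLACK (3,6): turn L to W, flip to white, move to (3,5). |black|=9
Step 16: on BLACK (3,5): turn L to S, flip to white, move to (4,5). |black|=8
Step 17: on BLACK (4,5): turn L to E, flip to white, move to (4,6). |black|=7
Step 18: on BLACK (4,6): turn L to N, flip to white, move to (3,6). |black|=6
Step 19: on WHITE (3,6): turn R to E, flip to black, move to (3,7). |black|=7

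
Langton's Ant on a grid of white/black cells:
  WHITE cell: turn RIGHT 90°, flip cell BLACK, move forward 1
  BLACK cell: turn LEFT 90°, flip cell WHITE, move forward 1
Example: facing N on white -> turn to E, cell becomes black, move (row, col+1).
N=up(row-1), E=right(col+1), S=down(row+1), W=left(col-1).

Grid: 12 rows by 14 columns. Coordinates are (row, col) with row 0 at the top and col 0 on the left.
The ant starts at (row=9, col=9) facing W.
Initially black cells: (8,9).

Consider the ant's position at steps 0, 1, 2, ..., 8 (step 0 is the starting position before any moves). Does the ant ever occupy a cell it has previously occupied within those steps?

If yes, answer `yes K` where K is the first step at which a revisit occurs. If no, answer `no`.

Step 1: on WHITE (9,9): turn R to N, flip to black, move to (8,9). |black|=2 — new cell
Step 2: on BLACK (8,9): turn L to W, flip to white, move to (8,8). |black|=1 — new cell
Step 3: on WHITE (8,8): turn R to N, flip to black, move to (7,8). |black|=2 — new cell
Step 4: on WHITE (7,8): turn R to E, flip to black, move to (7,9). |black|=3 — new cell
Step 5: on WHITE (7,9): turn R to S, flip to black, move to (8,9). |black|=4 — REVISIT

Answer: yes 5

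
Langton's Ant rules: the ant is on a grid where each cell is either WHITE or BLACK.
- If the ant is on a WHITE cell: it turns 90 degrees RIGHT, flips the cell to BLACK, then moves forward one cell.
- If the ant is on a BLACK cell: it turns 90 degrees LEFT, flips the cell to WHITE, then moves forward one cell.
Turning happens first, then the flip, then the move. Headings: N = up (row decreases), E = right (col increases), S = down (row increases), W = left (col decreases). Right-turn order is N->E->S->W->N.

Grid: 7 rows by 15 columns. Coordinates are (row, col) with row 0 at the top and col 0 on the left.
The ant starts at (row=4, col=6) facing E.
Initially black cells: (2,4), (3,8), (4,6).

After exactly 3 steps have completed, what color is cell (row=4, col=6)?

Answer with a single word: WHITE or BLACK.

Answer: WHITE

Derivation:
Step 1: on BLACK (4,6): turn L to N, flip to white, move to (3,6). |black|=2
Step 2: on WHITE (3,6): turn R to E, flip to black, move to (3,7). |black|=3
Step 3: on WHITE (3,7): turn R to S, flip to black, move to (4,7). |black|=4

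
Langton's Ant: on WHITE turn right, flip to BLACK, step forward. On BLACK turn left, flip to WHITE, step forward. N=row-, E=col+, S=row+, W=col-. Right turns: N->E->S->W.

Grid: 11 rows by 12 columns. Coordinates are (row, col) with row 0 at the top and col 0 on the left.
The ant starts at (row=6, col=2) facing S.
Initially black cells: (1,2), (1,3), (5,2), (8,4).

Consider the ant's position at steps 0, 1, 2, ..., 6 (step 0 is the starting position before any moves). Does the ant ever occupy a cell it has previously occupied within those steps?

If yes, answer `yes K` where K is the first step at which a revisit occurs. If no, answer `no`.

Step 1: on WHITE (6,2): turn R to W, flip to black, move to (6,1). |black|=5 — new cell
Step 2: on WHITE (6,1): turn R to N, flip to black, move to (5,1). |black|=6 — new cell
Step 3: on WHITE (5,1): turn R to E, flip to black, move to (5,2). |black|=7 — new cell
Step 4: on BLACK (5,2): turn L to N, flip to white, move to (4,2). |black|=6 — new cell
Step 5: on WHITE (4,2): turn R to E, flip to black, move to (4,3). |black|=7 — new cell
Step 6: on WHITE (4,3): turn R to S, flip to black, move to (5,3). |black|=8 — new cell
No revisit within 6 steps.

Answer: no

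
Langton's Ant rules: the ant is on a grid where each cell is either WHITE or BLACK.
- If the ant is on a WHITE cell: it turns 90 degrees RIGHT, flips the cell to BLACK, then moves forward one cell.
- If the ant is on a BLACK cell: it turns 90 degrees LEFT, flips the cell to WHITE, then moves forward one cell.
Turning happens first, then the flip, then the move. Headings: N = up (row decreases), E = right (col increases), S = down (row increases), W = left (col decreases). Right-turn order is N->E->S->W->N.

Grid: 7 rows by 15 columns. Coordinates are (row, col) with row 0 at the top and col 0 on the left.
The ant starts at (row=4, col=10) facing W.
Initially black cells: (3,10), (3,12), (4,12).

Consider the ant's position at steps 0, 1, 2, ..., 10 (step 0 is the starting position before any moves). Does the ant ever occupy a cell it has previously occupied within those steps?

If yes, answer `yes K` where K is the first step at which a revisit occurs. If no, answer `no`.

Step 1: on WHITE (4,10): turn R to N, flip to black, move to (3,10). |black|=4 — new cell
Step 2: on BLACK (3,10): turn L to W, flip to white, move to (3,9). |black|=3 — new cell
Step 3: on WHITE (3,9): turn R to N, flip to black, move to (2,9). |black|=4 — new cell
Step 4: on WHITE (2,9): turn R to E, flip to black, move to (2,10). |black|=5 — new cell
Step 5: on WHITE (2,10): turn R to S, flip to black, move to (3,10). |black|=6 — REVISIT

Answer: yes 5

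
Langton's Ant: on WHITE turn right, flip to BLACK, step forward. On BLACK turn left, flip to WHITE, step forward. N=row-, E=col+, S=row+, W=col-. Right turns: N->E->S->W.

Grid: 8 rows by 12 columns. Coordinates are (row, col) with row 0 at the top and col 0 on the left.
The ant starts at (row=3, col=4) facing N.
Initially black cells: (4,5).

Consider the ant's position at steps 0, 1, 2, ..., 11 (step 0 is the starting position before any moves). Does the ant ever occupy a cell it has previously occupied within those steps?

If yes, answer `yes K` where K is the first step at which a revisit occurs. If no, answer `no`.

Step 1: on WHITE (3,4): turn R to E, flip to black, move to (3,5). |black|=2 — new cell
Step 2: on WHITE (3,5): turn R to S, flip to black, move to (4,5). |black|=3 — new cell
Step 3: on BLACK (4,5): turn L to E, flip to white, move to (4,6). |black|=2 — new cell
Step 4: on WHITE (4,6): turn R to S, flip to black, move to (5,6). |black|=3 — new cell
Step 5: on WHITE (5,6): turn R to W, flip to black, move to (5,5). |black|=4 — new cell
Step 6: on WHITE (5,5): turn R to N, flip to black, move to (4,5). |black|=5 — REVISIT

Answer: yes 6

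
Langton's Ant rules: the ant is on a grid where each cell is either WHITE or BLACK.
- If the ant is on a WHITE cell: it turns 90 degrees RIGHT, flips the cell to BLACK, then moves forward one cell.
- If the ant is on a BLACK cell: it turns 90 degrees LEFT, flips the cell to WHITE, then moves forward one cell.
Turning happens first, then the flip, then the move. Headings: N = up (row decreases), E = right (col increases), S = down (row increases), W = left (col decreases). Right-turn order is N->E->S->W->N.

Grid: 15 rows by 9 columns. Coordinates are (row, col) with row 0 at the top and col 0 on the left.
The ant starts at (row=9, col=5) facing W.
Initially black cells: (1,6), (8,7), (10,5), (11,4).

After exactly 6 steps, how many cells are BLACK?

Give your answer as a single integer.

Answer: 6

Derivation:
Step 1: on WHITE (9,5): turn R to N, flip to black, move to (8,5). |black|=5
Step 2: on WHITE (8,5): turn R to E, flip to black, move to (8,6). |black|=6
Step 3: on WHITE (8,6): turn R to S, flip to black, move to (9,6). |black|=7
Step 4: on WHITE (9,6): turn R to W, flip to black, move to (9,5). |black|=8
Step 5: on BLACK (9,5): turn L to S, flip to white, move to (10,5). |black|=7
Step 6: on BLACK (10,5): turn L to E, flip to white, move to (10,6). |black|=6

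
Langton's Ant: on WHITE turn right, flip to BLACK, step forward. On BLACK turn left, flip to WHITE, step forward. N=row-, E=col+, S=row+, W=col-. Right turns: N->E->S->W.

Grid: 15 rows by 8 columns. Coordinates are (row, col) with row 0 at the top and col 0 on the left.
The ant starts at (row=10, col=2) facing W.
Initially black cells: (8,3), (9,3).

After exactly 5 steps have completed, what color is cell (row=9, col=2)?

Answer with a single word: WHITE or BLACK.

Answer: BLACK

Derivation:
Step 1: on WHITE (10,2): turn R to N, flip to black, move to (9,2). |black|=3
Step 2: on WHITE (9,2): turn R to E, flip to black, move to (9,3). |black|=4
Step 3: on BLACK (9,3): turn L to N, flip to white, move to (8,3). |black|=3
Step 4: on BLACK (8,3): turn L to W, flip to white, move to (8,2). |black|=2
Step 5: on WHITE (8,2): turn R to N, flip to black, move to (7,2). |black|=3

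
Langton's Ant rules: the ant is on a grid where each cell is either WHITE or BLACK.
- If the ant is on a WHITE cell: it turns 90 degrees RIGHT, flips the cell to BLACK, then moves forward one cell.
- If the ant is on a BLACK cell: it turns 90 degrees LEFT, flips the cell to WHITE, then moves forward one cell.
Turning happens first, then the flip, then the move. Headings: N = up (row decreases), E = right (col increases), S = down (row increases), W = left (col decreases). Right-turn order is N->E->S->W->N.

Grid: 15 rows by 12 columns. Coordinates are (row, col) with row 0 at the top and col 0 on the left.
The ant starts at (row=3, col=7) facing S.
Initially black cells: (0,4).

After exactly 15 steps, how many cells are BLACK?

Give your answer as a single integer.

Step 1: on WHITE (3,7): turn R to W, flip to black, move to (3,6). |black|=2
Step 2: on WHITE (3,6): turn R to N, flip to black, move to (2,6). |black|=3
Step 3: on WHITE (2,6): turn R to E, flip to black, move to (2,7). |black|=4
Step 4: on WHITE (2,7): turn R to S, flip to black, move to (3,7). |black|=5
Step 5: on BLACK (3,7): turn L to E, flip to white, move to (3,8). |black|=4
Step 6: on WHITE (3,8): turn R to S, flip to black, move to (4,8). |black|=5
Step 7: on WHITE (4,8): turn R to W, flip to black, move to (4,7). |black|=6
Step 8: on WHITE (4,7): turn R to N, flip to black, move to (3,7). |black|=7
Step 9: on WHITE (3,7): turn R to E, flip to black, move to (3,8). |black|=8
Step 10: on BLACK (3,8): turn L to N, flip to white, move to (2,8). |black|=7
Step 11: on WHITE (2,8): turn R to E, flip to black, move to (2,9). |black|=8
Step 12: on WHITE (2,9): turn R to S, flip to black, move to (3,9). |black|=9
Step 13: on WHITE (3,9): turn R to W, flip to black, move to (3,8). |black|=10
Step 14: on WHITE (3,8): turn R to N, flip to black, move to (2,8). |black|=11
Step 15: on BLACK (2,8): turn L to W, flip to white, move to (2,7). |black|=10

Answer: 10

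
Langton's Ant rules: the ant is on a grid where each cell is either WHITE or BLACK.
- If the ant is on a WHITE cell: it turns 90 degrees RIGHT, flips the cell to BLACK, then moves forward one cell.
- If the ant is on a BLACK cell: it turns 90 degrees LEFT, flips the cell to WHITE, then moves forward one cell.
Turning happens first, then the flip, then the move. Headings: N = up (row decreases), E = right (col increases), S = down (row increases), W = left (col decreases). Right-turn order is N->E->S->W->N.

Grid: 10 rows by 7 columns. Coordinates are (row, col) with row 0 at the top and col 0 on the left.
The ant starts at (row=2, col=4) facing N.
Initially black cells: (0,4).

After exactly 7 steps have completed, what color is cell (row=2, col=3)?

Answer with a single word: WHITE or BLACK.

Step 1: on WHITE (2,4): turn R to E, flip to black, move to (2,5). |black|=2
Step 2: on WHITE (2,5): turn R to S, flip to black, move to (3,5). |black|=3
Step 3: on WHITE (3,5): turn R to W, flip to black, move to (3,4). |black|=4
Step 4: on WHITE (3,4): turn R to N, flip to black, move to (2,4). |black|=5
Step 5: on BLACK (2,4): turn L to W, flip to white, move to (2,3). |black|=4
Step 6: on WHITE (2,3): turn R to N, flip to black, move to (1,3). |black|=5
Step 7: on WHITE (1,3): turn R to E, flip to black, move to (1,4). |black|=6

Answer: BLACK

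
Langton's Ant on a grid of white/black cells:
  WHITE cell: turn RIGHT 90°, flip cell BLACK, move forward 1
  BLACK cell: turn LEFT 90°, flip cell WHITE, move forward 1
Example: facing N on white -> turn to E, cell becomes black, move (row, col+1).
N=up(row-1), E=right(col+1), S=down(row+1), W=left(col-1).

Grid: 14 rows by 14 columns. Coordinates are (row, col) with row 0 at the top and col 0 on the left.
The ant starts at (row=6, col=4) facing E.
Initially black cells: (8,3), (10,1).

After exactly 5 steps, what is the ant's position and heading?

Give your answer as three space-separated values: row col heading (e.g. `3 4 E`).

Answer: 5 4 N

Derivation:
Step 1: on WHITE (6,4): turn R to S, flip to black, move to (7,4). |black|=3
Step 2: on WHITE (7,4): turn R to W, flip to black, move to (7,3). |black|=4
Step 3: on WHITE (7,3): turn R to N, flip to black, move to (6,3). |black|=5
Step 4: on WHITE (6,3): turn R to E, flip to black, move to (6,4). |black|=6
Step 5: on BLACK (6,4): turn L to N, flip to white, move to (5,4). |black|=5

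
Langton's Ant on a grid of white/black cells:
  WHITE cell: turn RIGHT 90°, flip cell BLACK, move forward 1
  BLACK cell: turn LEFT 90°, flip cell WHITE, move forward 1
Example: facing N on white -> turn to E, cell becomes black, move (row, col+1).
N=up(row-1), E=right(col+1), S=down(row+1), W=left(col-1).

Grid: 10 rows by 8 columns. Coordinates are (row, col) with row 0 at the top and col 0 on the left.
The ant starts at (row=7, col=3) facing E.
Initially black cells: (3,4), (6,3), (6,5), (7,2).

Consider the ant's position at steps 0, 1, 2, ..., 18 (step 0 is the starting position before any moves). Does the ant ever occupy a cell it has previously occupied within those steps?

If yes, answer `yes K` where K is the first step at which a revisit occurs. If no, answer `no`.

Step 1: on WHITE (7,3): turn R to S, flip to black, move to (8,3). |black|=5 — new cell
Step 2: on WHITE (8,3): turn R to W, flip to black, move to (8,2). |black|=6 — new cell
Step 3: on WHITE (8,2): turn R to N, flip to black, move to (7,2). |black|=7 — new cell
Step 4: on BLACK (7,2): turn L to W, flip to white, move to (7,1). |black|=6 — new cell
Step 5: on WHITE (7,1): turn R to N, flip to black, move to (6,1). |black|=7 — new cell
Step 6: on WHITE (6,1): turn R to E, flip to black, move to (6,2). |black|=8 — new cell
Step 7: on WHITE (6,2): turn R to S, flip to black, move to (7,2). |black|=9 — REVISIT

Answer: yes 7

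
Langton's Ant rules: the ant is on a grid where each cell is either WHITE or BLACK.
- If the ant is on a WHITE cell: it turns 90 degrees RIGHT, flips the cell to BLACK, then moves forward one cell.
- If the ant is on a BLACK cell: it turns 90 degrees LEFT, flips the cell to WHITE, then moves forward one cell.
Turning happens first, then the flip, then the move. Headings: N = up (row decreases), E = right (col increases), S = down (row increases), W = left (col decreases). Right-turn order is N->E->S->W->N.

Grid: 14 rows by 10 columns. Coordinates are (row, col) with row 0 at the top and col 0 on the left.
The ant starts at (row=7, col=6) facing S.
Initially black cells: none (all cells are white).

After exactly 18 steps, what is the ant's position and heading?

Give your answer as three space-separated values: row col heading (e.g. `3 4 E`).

Step 1: on WHITE (7,6): turn R to W, flip to black, move to (7,5). |black|=1
Step 2: on WHITE (7,5): turn R to N, flip to black, move to (6,5). |black|=2
Step 3: on WHITE (6,5): turn R to E, flip to black, move to (6,6). |black|=3
Step 4: on WHITE (6,6): turn R to S, flip to black, move to (7,6). |black|=4
Step 5: on BLACK (7,6): turn L to E, flip to white, move to (7,7). |black|=3
Step 6: on WHITE (7,7): turn R to S, flip to black, move to (8,7). |black|=4
Step 7: on WHITE (8,7): turn R to W, flip to black, move to (8,6). |black|=5
Step 8: on WHITE (8,6): turn R to N, flip to black, move to (7,6). |black|=6
Step 9: on WHITE (7,6): turn R to E, flip to black, move to (7,7). |black|=7
Step 10: on BLACK (7,7): turn L to N, flip to white, move to (6,7). |black|=6
Step 11: on WHITE (6,7): turn R to E, flip to black, move to (6,8). |black|=7
Step 12: on WHITE (6,8): turn R to S, flip to black, move to (7,8). |black|=8
Step 13: on WHITE (7,8): turn R to W, flip to black, move to (7,7). |black|=9
Step 14: on WHITE (7,7): turn R to N, flip to black, move to (6,7). |black|=10
Step 15: on BLACK (6,7): turn L to W, flip to white, move to (6,6). |black|=9
Step 16: on BLACK (6,6): turn L to S, flip to white, move to (7,6). |black|=8
Step 17: on BLACK (7,6): turn L to E, flip to white, move to (7,7). |black|=7
Step 18: on BLACK (7,7): turn L to N, flip to white, move to (6,7). |black|=6

Answer: 6 7 N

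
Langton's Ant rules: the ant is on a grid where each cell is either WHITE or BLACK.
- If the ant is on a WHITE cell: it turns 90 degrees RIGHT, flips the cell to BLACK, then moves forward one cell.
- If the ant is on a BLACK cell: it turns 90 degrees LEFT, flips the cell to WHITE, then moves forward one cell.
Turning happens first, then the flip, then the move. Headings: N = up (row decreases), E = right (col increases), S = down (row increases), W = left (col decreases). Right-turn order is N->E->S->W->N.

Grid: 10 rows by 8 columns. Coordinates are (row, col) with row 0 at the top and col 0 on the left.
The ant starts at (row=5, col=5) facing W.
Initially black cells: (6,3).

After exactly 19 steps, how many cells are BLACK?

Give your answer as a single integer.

Answer: 8

Derivation:
Step 1: on WHITE (5,5): turn R to N, flip to black, move to (4,5). |black|=2
Step 2: on WHITE (4,5): turn R to E, flip to black, move to (4,6). |black|=3
Step 3: on WHITE (4,6): turn R to S, flip to black, move to (5,6). |black|=4
Step 4: on WHITE (5,6): turn R to W, flip to black, move to (5,5). |black|=5
Step 5: on BLACK (5,5): turn L to S, flip to white, move to (6,5). |black|=4
Step 6: on WHITE (6,5): turn R to W, flip to black, move to (6,4). |black|=5
Step 7: on WHITE (6,4): turn R to N, flip to black, move to (5,4). |black|=6
Step 8: on WHITE (5,4): turn R to E, flip to black, move to (5,5). |black|=7
Step 9: on WHITE (5,5): turn R to S, flip to black, move to (6,5). |black|=8
Step 10: on BLACK (6,5): turn L to E, flip to white, move to (6,6). |black|=7
Step 11: on WHITE (6,6): turn R to S, flip to black, move to (7,6). |black|=8
Step 12: on WHITE (7,6): turn R to W, flip to black, move to (7,5). |black|=9
Step 13: on WHITE (7,5): turn R to N, flip to black, move to (6,5). |black|=10
Step 14: on WHITE (6,5): turn R to E, flip to black, move to (6,6). |black|=11
Step 15: on BLACK (6,6): turn L to N, flip to white, move to (5,6). |black|=10
Step 16: on BLACK (5,6): turn L to W, flip to white, move to (5,5). |black|=9
Step 17: on BLACK (5,5): turn L to S, flip to white, move to (6,5). |black|=8
Step 18: on BLACK (6,5): turn L to E, flip to white, move to (6,6). |black|=7
Step 19: on WHITE (6,6): turn R to S, flip to black, move to (7,6). |black|=8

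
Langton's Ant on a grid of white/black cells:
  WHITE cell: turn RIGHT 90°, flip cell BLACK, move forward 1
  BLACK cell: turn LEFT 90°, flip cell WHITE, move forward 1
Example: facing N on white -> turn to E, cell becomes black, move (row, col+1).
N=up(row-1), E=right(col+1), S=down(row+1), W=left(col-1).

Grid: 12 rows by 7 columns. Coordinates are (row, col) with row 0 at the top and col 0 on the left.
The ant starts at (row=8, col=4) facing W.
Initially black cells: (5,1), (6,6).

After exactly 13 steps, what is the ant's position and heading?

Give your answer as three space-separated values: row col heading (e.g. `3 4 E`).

Answer: 9 4 N

Derivation:
Step 1: on WHITE (8,4): turn R to N, flip to black, move to (7,4). |black|=3
Step 2: on WHITE (7,4): turn R to E, flip to black, move to (7,5). |black|=4
Step 3: on WHITE (7,5): turn R to S, flip to black, move to (8,5). |black|=5
Step 4: on WHITE (8,5): turn R to W, flip to black, move to (8,4). |black|=6
Step 5: on BLACK (8,4): turn L to S, flip to white, move to (9,4). |black|=5
Step 6: on WHITE (9,4): turn R to W, flip to black, move to (9,3). |black|=6
Step 7: on WHITE (9,3): turn R to N, flip to black, move to (8,3). |black|=7
Step 8: on WHITE (8,3): turn R to E, flip to black, move to (8,4). |black|=8
Step 9: on WHITE (8,4): turn R to S, flip to black, move to (9,4). |black|=9
Step 10: on BLACK (9,4): turn L to E, flip to white, move to (9,5). |black|=8
Step 11: on WHITE (9,5): turn R to S, flip to black, move to (10,5). |black|=9
Step 12: on WHITE (10,5): turn R to W, flip to black, move to (10,4). |black|=10
Step 13: on WHITE (10,4): turn R to N, flip to black, move to (9,4). |black|=11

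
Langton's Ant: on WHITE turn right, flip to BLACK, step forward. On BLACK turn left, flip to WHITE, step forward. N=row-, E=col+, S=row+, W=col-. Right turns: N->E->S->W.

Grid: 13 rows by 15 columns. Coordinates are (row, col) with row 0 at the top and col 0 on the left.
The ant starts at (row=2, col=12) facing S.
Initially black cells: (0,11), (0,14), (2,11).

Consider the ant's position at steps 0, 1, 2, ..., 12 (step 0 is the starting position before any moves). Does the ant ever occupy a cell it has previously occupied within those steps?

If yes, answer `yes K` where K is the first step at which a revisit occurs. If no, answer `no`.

Step 1: on WHITE (2,12): turn R to W, flip to black, move to (2,11). |black|=4 — new cell
Step 2: on BLACK (2,11): turn L to S, flip to white, move to (3,11). |black|=3 — new cell
Step 3: on WHITE (3,11): turn R to W, flip to black, move to (3,10). |black|=4 — new cell
Step 4: on WHITE (3,10): turn R to N, flip to black, move to (2,10). |black|=5 — new cell
Step 5: on WHITE (2,10): turn R to E, flip to black, move to (2,11). |black|=6 — REVISIT

Answer: yes 5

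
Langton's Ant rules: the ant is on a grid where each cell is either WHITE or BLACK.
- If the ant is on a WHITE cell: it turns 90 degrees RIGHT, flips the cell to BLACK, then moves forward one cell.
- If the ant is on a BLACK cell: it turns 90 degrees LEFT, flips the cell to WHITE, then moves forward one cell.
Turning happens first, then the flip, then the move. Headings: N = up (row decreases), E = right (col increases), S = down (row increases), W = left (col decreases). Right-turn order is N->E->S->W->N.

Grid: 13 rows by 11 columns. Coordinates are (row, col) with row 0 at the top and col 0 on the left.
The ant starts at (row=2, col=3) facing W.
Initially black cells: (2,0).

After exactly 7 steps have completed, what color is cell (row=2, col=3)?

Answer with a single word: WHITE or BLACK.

Step 1: on WHITE (2,3): turn R to N, flip to black, move to (1,3). |black|=2
Step 2: on WHITE (1,3): turn R to E, flip to black, move to (1,4). |black|=3
Step 3: on WHITE (1,4): turn R to S, flip to black, move to (2,4). |black|=4
Step 4: on WHITE (2,4): turn R to W, flip to black, move to (2,3). |black|=5
Step 5: on BLACK (2,3): turn L to S, flip to white, move to (3,3). |black|=4
Step 6: on WHITE (3,3): turn R to W, flip to black, move to (3,2). |black|=5
Step 7: on WHITE (3,2): turn R to N, flip to black, move to (2,2). |black|=6

Answer: WHITE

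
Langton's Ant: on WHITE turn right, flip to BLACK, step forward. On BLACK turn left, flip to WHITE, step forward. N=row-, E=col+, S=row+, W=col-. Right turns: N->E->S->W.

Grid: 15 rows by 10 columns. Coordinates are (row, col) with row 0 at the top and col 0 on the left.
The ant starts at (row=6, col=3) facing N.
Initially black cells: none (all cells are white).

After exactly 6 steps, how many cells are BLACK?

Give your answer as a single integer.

Answer: 4

Derivation:
Step 1: on WHITE (6,3): turn R to E, flip to black, move to (6,4). |black|=1
Step 2: on WHITE (6,4): turn R to S, flip to black, move to (7,4). |black|=2
Step 3: on WHITE (7,4): turn R to W, flip to black, move to (7,3). |black|=3
Step 4: on WHITE (7,3): turn R to N, flip to black, move to (6,3). |black|=4
Step 5: on BLACK (6,3): turn L to W, flip to white, move to (6,2). |black|=3
Step 6: on WHITE (6,2): turn R to N, flip to black, move to (5,2). |black|=4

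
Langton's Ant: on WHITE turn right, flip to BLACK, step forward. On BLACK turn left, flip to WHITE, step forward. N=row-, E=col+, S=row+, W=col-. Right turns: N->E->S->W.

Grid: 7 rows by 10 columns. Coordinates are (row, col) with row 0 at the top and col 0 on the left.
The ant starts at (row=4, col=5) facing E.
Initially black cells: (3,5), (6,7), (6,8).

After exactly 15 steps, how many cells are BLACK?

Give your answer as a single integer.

Answer: 8

Derivation:
Step 1: on WHITE (4,5): turn R to S, flip to black, move to (5,5). |black|=4
Step 2: on WHITE (5,5): turn R to W, flip to black, move to (5,4). |black|=5
Step 3: on WHITE (5,4): turn R to N, flip to black, move to (4,4). |black|=6
Step 4: on WHITE (4,4): turn R to E, flip to black, move to (4,5). |black|=7
Step 5: on BLACK (4,5): turn L to N, flip to white, move to (3,5). |black|=6
Step 6: on BLACK (3,5): turn L to W, flip to white, move to (3,4). |black|=5
Step 7: on WHITE (3,4): turn R to N, flip to black, move to (2,4). |black|=6
Step 8: on WHITE (2,4): turn R to E, flip to black, move to (2,5). |black|=7
Step 9: on WHITE (2,5): turn R to S, flip to black, move to (3,5). |black|=8
Step 10: on WHITE (3,5): turn R to W, flip to black, move to (3,4). |black|=9
Step 11: on BLACK (3,4): turn L to S, flip to white, move to (4,4). |black|=8
Step 12: on BLACK (4,4): turn L to E, flip to white, move to (4,5). |black|=7
Step 13: on WHITE (4,5): turn R to S, flip to black, move to (5,5). |black|=8
Step 14: on BLACK (5,5): turn L to E, flip to white, move to (5,6). |black|=7
Step 15: on WHITE (5,6): turn R to S, flip to black, move to (6,6). |black|=8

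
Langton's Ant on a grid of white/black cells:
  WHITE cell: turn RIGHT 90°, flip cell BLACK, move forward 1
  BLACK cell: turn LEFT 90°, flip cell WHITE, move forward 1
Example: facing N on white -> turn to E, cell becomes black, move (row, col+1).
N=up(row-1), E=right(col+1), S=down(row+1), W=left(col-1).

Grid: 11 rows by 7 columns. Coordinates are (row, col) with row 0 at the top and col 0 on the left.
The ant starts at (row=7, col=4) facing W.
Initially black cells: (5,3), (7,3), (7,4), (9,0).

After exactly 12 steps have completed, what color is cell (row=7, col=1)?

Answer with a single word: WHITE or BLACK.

Step 1: on BLACK (7,4): turn L to S, flip to white, move to (8,4). |black|=3
Step 2: on WHITE (8,4): turn R to W, flip to black, move to (8,3). |black|=4
Step 3: on WHITE (8,3): turn R to N, flip to black, move to (7,3). |black|=5
Step 4: on BLACK (7,3): turn L to W, flip to white, move to (7,2). |black|=4
Step 5: on WHITE (7,2): turn R to N, flip to black, move to (6,2). |black|=5
Step 6: on WHITE (6,2): turn R to E, flip to black, move to (6,3). |black|=6
Step 7: on WHITE (6,3): turn R to S, flip to black, move to (7,3). |black|=7
Step 8: on WHITE (7,3): turn R to W, flip to black, move to (7,2). |black|=8
Step 9: on BLACK (7,2): turn L to S, flip to white, move to (8,2). |black|=7
Step 10: on WHITE (8,2): turn R to W, flip to black, move to (8,1). |black|=8
Step 11: on WHITE (8,1): turn R to N, flip to black, move to (7,1). |black|=9
Step 12: on WHITE (7,1): turn R to E, flip to black, move to (7,2). |black|=10

Answer: BLACK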